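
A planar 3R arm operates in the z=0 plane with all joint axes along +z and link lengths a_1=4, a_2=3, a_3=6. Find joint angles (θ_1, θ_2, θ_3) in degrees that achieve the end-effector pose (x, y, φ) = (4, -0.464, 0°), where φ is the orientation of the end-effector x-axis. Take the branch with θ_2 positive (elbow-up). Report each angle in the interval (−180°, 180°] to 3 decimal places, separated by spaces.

146.126 150.000 63.874

wrist centre = target − a_3·(cos φ, sin φ) = (-2.0000, -0.4640)
cos θ_2 = (4.2153−4²−3²)/(2·4·3) = -0.8660; θ_2 = 150.0005° (elbow-up)
β = atan2(-0.4640,-2.0000) = -166.9384°; ψ = atan2(1.5000,1.4019) = 46.9355°
θ_1 = β − ψ = -213.8740°
θ_3 = φ − θ_1 − θ_2 = 63.8735° (wrapped to (-180°,180°])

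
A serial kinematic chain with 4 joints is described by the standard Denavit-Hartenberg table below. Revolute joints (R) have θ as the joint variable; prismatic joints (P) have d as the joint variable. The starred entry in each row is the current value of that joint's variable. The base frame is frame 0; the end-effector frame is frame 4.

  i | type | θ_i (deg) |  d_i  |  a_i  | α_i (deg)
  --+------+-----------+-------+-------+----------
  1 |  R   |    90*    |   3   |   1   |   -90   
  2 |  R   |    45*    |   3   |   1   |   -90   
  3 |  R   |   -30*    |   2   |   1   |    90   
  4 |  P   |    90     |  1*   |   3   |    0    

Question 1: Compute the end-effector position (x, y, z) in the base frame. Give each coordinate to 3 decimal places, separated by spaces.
after link 1: o_1 = (0.0000, 1.0000, 3.0000)
after link 2: o_2 = (-3.0000, 1.7071, 2.2929)
after link 3: o_3 = (-3.5000, 0.9053, 0.2663)
after link 4: o_4 = (-4.3660, -1.5696, -1.5015)

-4.366 -1.570 -1.501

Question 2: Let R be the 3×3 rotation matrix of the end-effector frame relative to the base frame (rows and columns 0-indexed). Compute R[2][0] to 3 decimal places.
-0.707

End-effector x-axis (col 0 of R) = (-0.0000,-0.7071,-0.7071)
R[2][0] = -0.7071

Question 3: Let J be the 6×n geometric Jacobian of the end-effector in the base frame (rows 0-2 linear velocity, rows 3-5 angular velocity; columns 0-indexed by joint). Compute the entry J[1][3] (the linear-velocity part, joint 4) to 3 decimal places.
prismatic axis z_3 = (-0.8660,-0.3536,0.3536)
J_v[:, 3] = z_3; J_ω[:, 3] = (0,0,0)
entry J[1][3] = -0.3536

-0.354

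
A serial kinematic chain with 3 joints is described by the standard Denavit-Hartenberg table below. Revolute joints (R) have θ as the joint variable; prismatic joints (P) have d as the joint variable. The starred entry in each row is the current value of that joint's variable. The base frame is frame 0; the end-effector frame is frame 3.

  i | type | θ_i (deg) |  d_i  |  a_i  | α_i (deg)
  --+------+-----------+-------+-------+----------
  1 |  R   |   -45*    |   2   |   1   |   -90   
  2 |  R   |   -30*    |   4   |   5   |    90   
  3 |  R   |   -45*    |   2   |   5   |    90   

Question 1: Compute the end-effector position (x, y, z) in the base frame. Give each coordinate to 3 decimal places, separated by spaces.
after link 1: o_1 = (0.7071, -0.7071, 2.0000)
after link 2: o_2 = (6.5974, -0.9405, 4.5000)
after link 3: o_3 = (5.5554, -4.8985, 7.9998)

5.555 -4.898 8.000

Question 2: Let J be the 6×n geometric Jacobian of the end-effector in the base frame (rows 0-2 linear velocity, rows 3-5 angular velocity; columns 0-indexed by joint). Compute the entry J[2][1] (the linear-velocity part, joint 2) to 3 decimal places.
-6.392

axis z_1 = (0.7071,0.7071,0.0000); lever o_n−o_1 = (4.8482,-4.1914,5.9998)
cross product → J_v[:, 1] = (4.2425,-4.2425,-6.3920)
J_ω[:, 1] = z_1
entry J[2][1] = -6.3920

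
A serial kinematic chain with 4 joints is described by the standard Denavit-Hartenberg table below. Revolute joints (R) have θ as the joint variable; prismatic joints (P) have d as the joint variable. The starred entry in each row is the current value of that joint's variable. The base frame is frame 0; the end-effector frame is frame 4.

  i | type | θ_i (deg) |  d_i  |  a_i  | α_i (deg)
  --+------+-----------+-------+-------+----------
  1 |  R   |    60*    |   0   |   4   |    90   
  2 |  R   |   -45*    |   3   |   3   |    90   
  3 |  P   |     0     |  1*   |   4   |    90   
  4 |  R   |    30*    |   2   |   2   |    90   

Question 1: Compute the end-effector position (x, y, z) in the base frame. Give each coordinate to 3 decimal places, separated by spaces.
5.246 7.087 -7.589

after link 1: o_1 = (2.0000, 3.4641, 0.0000)
after link 2: o_2 = (5.6587, 3.8012, -2.1213)
after link 3: o_3 = (6.7194, 5.6383, -5.6569)
after link 4: o_4 = (5.2462, 7.0866, -7.5887)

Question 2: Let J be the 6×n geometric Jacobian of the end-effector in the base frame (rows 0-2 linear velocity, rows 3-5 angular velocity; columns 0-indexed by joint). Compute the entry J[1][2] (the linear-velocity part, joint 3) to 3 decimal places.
prismatic axis z_2 = (-0.3536,-0.6124,-0.7071)
J_v[:, 2] = z_2; J_ω[:, 2] = (0,0,0)
entry J[1][2] = -0.6124

-0.612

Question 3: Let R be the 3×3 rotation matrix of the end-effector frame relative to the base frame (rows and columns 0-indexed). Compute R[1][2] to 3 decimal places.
0.837

End-effector z-axis (col 2 of R) = (0.4830,0.8365,0.2588)
R[1][2] = 0.8365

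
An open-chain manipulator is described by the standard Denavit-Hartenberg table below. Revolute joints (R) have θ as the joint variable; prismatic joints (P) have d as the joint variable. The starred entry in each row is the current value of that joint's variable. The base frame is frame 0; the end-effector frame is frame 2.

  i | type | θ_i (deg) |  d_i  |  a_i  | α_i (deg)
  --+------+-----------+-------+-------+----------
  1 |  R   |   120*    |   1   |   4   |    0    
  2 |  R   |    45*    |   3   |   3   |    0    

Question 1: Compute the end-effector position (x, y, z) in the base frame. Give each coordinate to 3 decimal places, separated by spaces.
after link 1: o_1 = (-2.0000, 3.4641, 1.0000)
after link 2: o_2 = (-4.8978, 4.2406, 4.0000)

-4.898 4.241 4.000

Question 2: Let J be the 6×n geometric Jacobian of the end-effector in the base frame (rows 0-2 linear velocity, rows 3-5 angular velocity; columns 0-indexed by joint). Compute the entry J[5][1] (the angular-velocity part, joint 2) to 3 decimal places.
axis z_1 = (0.0000,0.0000,1.0000); lever o_n−o_1 = (-2.8978,0.7765,3.0000)
cross product → J_v[:, 1] = (-0.7765,-2.8978,0.0000)
J_ω[:, 1] = z_1
entry J[5][1] = 1.0000

1.000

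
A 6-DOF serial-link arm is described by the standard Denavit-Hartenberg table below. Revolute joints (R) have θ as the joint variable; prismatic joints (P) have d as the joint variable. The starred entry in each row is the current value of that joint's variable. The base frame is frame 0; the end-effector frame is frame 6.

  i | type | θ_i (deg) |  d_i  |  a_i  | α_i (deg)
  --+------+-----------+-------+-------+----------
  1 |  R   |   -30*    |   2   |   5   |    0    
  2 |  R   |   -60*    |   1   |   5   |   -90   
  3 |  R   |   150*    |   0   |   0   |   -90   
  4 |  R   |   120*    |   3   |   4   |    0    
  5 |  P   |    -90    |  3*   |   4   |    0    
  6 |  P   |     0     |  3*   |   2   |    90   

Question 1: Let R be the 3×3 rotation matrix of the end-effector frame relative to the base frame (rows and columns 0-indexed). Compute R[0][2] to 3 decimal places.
End-effector z-axis (col 2 of R) = (0.8660,0.4330,-0.2500)
R[0][2] = 0.8660

0.866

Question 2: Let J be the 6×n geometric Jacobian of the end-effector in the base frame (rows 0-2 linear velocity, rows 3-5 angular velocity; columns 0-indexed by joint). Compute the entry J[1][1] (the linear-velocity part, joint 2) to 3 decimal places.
-6.464

axis z_1 = (0.0000,0.0000,1.0000); lever o_n−o_1 = (-6.4641,2.2679,7.1962)
cross product → J_v[:, 1] = (-2.2679,-6.4641,0.0000)
J_ω[:, 1] = z_1
entry J[1][1] = -6.4641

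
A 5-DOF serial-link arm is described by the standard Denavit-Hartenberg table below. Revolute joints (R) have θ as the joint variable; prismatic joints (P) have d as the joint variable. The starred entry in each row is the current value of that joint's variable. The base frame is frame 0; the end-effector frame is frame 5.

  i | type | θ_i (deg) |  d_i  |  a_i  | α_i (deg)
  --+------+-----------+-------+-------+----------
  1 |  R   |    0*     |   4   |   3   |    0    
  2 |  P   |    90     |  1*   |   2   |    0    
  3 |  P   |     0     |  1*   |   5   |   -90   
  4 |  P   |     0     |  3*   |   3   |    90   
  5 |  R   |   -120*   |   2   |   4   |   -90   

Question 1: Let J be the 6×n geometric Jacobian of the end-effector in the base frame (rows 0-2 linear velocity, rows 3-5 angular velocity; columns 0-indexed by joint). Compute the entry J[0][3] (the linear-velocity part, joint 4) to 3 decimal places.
-1.000

prismatic axis z_3 = (-1.0000,0.0000,0.0000)
J_v[:, 3] = z_3; J_ω[:, 3] = (0,0,0)
entry J[0][3] = -1.0000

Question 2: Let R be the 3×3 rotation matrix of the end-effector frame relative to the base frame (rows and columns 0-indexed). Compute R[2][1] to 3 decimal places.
End-effector y-axis (col 1 of R) = (0.0000,0.0000,-1.0000)
R[2][1] = -1.0000

-1.000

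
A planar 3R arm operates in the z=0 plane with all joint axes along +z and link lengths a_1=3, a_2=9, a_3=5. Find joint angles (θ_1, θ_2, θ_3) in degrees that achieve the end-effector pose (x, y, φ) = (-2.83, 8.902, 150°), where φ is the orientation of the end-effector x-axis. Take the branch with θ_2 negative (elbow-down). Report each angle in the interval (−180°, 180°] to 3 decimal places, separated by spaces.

-146.378 -149.997 86.375

wrist centre = target − a_3·(cos φ, sin φ) = (1.5001, 6.4020)
cos θ_2 = (43.2360−3²−9²)/(2·3·9) = -0.8660; θ_2 = -149.9971° (elbow-down)
β = atan2(6.4020,1.5001) = 76.8123°; ψ = atan2(-4.5004,-4.7940) = -136.8094°
θ_1 = β − ψ = 213.6217°
θ_3 = φ − θ_1 − θ_2 = 86.3755° (wrapped to (-180°,180°])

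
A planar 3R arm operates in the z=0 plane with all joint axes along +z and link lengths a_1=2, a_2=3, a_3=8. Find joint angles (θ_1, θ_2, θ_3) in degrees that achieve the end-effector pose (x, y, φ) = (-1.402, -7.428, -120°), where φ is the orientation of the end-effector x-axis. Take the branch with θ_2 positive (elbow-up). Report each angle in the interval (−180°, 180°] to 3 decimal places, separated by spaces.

wrist centre = target − a_3·(cos φ, sin φ) = (2.5980, -0.4998)
cos θ_2 = (6.9994−2²−3²)/(2·2·3) = -0.5000; θ_2 = 120.0033° (elbow-up)
β = atan2(-0.4998,2.5980) = -10.8894°; ψ = atan2(2.5980,0.4999) = 79.1094°
θ_1 = β − ψ = -89.9988°
θ_3 = φ − θ_1 − θ_2 = -150.0045° (wrapped to (-180°,180°])

-89.999 120.003 -150.004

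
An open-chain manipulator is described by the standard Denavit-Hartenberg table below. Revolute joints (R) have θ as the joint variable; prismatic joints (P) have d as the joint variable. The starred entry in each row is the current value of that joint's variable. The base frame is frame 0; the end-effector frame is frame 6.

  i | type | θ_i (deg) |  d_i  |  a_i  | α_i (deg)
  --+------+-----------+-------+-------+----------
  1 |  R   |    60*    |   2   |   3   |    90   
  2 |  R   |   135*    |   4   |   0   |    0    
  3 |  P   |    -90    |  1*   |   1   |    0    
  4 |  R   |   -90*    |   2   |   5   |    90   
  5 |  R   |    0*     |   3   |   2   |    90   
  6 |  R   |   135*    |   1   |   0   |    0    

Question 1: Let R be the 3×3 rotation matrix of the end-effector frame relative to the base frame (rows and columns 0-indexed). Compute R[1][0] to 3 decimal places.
-0.866

End-effector x-axis (col 0 of R) = (-0.5000,-0.8660,0.0000)
R[1][0] = -0.8660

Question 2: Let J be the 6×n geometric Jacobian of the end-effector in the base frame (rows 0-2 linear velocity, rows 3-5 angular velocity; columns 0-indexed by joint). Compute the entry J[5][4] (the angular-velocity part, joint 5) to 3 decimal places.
axis z_4 = (-0.3536,-0.6124,-0.7071); lever o_n−o_4 = (-1.2196,-0.1124,-3.5355)
cross product → J_v[:, 4] = (2.0856,-0.3876,-0.7071)
J_ω[:, 4] = z_4
entry J[5][4] = -0.7071

-0.707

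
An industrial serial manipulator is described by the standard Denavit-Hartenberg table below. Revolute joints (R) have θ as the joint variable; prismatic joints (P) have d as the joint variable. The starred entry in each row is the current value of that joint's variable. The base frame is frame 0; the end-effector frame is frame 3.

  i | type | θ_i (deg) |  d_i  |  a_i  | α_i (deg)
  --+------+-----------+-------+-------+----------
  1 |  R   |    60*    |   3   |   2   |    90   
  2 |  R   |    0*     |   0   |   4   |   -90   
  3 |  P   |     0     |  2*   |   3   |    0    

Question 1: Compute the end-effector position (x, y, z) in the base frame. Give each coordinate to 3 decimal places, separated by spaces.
4.500 7.794 5.000

after link 1: o_1 = (1.0000, 1.7321, 3.0000)
after link 2: o_2 = (3.0000, 5.1962, 3.0000)
after link 3: o_3 = (4.5000, 7.7942, 5.0000)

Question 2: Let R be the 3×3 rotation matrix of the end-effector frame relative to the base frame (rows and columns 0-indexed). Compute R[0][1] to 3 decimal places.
-0.866

End-effector y-axis (col 1 of R) = (-0.8660,0.5000,0.0000)
R[0][1] = -0.8660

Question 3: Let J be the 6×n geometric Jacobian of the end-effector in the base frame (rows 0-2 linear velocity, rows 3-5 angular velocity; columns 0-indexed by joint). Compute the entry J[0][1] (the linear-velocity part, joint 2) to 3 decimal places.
-1.000

axis z_1 = (0.8660,-0.5000,0.0000); lever o_n−o_1 = (3.5000,6.0622,2.0000)
cross product → J_v[:, 1] = (-1.0000,-1.7321,7.0000)
J_ω[:, 1] = z_1
entry J[0][1] = -1.0000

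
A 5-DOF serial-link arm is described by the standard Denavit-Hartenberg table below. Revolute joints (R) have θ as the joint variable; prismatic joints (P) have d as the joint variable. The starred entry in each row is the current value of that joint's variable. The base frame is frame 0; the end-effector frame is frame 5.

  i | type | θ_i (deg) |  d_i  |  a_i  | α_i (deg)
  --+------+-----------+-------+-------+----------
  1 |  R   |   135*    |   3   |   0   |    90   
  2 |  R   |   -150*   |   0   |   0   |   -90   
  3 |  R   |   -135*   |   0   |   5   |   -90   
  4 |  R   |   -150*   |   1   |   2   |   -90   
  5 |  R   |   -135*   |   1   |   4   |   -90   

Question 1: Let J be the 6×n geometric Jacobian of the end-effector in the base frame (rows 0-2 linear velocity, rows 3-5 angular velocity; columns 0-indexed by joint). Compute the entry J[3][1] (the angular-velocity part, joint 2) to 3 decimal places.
0.707

axis z_1 = (0.7071,0.7071,0.0000); lever o_n−o_1 = (3.8287,6.2171,0.4534)
cross product → J_v[:, 1] = (0.3206,-0.3206,1.6889)
J_ω[:, 1] = z_1
entry J[3][1] = 0.7071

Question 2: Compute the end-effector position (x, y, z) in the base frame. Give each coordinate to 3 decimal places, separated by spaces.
3.829 6.217 3.453

after link 1: o_1 = (0.0000, 0.0000, 3.0000)
after link 2: o_2 = (0.0000, 0.0000, 3.0000)
after link 3: o_3 = (0.3349, 4.6651, 4.7678)
after link 4: o_4 = (0.7984, 3.4696, 2.9358)
after link 5: o_5 = (3.8287, 6.2171, 3.4534)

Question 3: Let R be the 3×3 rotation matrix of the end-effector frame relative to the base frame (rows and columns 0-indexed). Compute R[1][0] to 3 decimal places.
End-effector x-axis (col 0 of R) = (0.8258,0.4937,0.2727)
R[1][0] = 0.4937

0.494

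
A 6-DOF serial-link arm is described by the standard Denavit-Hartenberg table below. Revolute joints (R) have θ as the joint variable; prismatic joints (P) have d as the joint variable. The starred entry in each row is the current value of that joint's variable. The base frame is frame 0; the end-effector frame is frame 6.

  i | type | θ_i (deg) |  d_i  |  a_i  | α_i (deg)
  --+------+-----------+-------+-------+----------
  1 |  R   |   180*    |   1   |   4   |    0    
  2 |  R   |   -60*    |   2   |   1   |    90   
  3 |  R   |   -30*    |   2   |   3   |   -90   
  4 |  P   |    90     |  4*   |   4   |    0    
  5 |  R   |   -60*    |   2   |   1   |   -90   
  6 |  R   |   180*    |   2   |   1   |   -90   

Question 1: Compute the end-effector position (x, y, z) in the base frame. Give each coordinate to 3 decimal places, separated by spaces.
after link 1: o_1 = (-4.0000, 0.0000, 1.0000)
after link 2: o_2 = (-4.5000, 0.8660, 3.0000)
after link 3: o_3 = (-4.0670, 4.1160, 1.5000)
after link 4: o_4 = (-8.5311, 3.8481, 4.9641)
after link 5: o_5 = (-9.8391, 5.1136, 6.2631)
after link 6: o_6 = (-10.0981, 3.0981, 7.1962)

-10.098 3.098 7.196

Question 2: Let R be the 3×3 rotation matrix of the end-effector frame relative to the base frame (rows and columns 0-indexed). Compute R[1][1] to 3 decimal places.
0.808

End-effector y-axis (col 1 of R) = (0.5335,0.8080,-0.2500)
R[1][1] = 0.8080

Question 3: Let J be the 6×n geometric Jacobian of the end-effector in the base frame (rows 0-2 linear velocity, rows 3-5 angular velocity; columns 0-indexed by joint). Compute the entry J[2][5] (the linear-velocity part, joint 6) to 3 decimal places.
0.866

axis z_5 = (-0.5335,-0.8080,0.2500); lever o_n−o_5 = (-0.2590,-2.0155,0.9330)
cross product → J_v[:, 5] = (-0.2500,0.4330,0.8660)
J_ω[:, 5] = z_5
entry J[2][5] = 0.8660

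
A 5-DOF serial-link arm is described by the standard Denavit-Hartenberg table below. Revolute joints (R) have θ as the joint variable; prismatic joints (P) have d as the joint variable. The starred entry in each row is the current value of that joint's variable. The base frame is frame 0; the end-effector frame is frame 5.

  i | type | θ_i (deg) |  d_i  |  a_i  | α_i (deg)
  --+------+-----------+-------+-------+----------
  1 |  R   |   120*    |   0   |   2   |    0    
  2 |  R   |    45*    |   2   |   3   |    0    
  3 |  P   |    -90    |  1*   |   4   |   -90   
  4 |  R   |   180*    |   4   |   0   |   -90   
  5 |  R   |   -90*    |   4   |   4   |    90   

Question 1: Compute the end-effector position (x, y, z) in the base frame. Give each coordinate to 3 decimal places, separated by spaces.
-10.590 8.443 7.000

after link 1: o_1 = (-1.0000, 1.7321, 0.0000)
after link 2: o_2 = (-3.8978, 2.5085, 2.0000)
after link 3: o_3 = (-2.8625, 6.3722, 3.0000)
after link 4: o_4 = (-6.7262, 7.4075, 3.0000)
after link 5: o_5 = (-10.5899, 8.4428, 7.0000)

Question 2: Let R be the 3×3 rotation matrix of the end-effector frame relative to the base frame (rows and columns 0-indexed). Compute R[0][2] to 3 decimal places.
End-effector z-axis (col 2 of R) = (0.2588,0.9659,0.0000)
R[0][2] = 0.2588

0.259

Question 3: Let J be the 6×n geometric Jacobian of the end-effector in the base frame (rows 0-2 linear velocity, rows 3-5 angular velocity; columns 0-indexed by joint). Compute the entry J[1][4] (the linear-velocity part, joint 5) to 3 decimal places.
axis z_4 = (-0.0000,-0.0000,1.0000); lever o_n−o_4 = (-3.8637,1.0353,4.0000)
cross product → J_v[:, 4] = (-1.0353,-3.8637,-0.0000)
J_ω[:, 4] = z_4
entry J[1][4] = -3.8637

-3.864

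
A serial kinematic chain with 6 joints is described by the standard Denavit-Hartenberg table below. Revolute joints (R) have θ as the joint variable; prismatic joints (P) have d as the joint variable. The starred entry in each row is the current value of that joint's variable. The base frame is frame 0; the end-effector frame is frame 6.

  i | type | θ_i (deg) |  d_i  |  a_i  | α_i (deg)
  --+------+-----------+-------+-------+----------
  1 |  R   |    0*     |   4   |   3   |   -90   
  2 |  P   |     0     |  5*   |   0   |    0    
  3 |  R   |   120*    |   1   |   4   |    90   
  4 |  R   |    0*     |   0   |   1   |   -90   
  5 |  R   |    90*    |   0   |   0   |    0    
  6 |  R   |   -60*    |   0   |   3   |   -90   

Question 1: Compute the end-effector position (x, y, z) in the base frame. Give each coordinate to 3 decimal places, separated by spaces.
-2.098 6.000 -1.830

after link 1: o_1 = (3.0000, 0.0000, 4.0000)
after link 2: o_2 = (3.0000, 5.0000, 4.0000)
after link 3: o_3 = (1.0000, 6.0000, 0.5359)
after link 4: o_4 = (0.5000, 6.0000, -0.3301)
after link 5: o_5 = (0.5000, 6.0000, -0.3301)
after link 6: o_6 = (-2.0981, 6.0000, -1.8301)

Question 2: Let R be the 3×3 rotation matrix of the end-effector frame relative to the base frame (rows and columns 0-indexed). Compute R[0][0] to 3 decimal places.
End-effector x-axis (col 0 of R) = (-0.8660,0.0000,-0.5000)
R[0][0] = -0.8660

-0.866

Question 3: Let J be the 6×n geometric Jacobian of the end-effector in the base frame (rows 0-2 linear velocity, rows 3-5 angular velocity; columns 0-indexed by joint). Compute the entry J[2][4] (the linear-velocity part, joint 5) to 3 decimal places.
axis z_4 = (0.0000,1.0000,0.0000); lever o_n−o_4 = (-2.5981,0.0000,-1.5000)
cross product → J_v[:, 4] = (-1.5000,-0.0000,2.5981)
J_ω[:, 4] = z_4
entry J[2][4] = 2.5981

2.598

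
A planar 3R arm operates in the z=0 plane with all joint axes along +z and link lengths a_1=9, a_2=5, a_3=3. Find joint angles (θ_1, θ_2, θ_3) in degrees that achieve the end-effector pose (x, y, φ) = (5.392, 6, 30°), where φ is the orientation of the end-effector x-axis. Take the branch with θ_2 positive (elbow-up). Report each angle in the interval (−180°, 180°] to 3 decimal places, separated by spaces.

30.004 150.002 -150.006

wrist centre = target − a_3·(cos φ, sin φ) = (2.7939, 4.5000)
cos θ_2 = (28.0560−9²−5²)/(2·9·5) = -0.8660; θ_2 = 150.0022° (elbow-up)
β = atan2(4.5000,2.7939) = 58.1650°; ψ = atan2(2.4998,4.6698) = 28.1611°
θ_1 = β − ψ = 30.0039°
θ_3 = φ − θ_1 − θ_2 = -150.0061° (wrapped to (-180°,180°])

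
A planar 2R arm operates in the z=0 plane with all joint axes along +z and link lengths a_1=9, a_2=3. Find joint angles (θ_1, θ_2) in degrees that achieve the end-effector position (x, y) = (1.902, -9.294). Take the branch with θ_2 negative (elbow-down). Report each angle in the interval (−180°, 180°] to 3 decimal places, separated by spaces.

-59.999 -90.004

cos θ_2 = (89.9960−9²−3²)/(2·9·3) = -0.0001; θ_2 = -90.0042° (elbow-down)
β = atan2(-9.2940,1.9020) = -78.4342°; ψ = atan2(-3.0000,8.9998) = -18.4354°
θ_1 = β − ψ = -59.9989°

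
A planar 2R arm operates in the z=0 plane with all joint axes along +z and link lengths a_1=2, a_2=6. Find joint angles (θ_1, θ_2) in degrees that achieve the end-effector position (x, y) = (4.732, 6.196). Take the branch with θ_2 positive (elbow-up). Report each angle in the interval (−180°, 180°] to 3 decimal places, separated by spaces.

cos θ_2 = (60.7822−2²−6²)/(2·2·6) = 0.8659; θ_2 = 30.0113° (elbow-up)
β = atan2(6.1960,4.7320) = 52.6304°; ψ = atan2(3.0010,7.1956) = 22.6394°
θ_1 = β − ψ = 29.9910°

29.991 30.011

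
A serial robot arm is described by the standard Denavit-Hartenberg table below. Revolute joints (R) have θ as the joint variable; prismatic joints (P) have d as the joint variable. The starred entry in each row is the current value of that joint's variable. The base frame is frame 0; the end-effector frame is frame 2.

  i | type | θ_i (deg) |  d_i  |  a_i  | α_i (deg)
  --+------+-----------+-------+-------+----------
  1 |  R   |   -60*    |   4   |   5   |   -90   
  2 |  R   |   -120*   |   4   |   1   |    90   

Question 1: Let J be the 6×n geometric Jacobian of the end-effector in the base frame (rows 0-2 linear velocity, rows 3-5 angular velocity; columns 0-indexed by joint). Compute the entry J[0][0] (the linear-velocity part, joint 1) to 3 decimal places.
1.897

axis z_0 = ẑ; lever o_n−o_0 = (5.7141,-1.8971,4.8660)
cross product → J_v[:, 0] = (1.8971,5.7141,-0.0000)
J_ω[:, 0] = z_0
entry J[0][0] = 1.8971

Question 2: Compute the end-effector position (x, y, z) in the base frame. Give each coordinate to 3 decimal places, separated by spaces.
after link 1: o_1 = (2.5000, -4.3301, 4.0000)
after link 2: o_2 = (5.7141, -1.8971, 4.8660)

5.714 -1.897 4.866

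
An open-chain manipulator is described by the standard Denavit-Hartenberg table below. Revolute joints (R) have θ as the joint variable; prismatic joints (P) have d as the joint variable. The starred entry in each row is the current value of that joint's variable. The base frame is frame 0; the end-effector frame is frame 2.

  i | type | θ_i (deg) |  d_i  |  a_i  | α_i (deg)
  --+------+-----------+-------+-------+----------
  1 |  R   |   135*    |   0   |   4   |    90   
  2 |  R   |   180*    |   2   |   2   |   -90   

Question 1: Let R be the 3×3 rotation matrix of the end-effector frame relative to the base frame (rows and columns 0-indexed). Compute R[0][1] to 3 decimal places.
-0.707

End-effector y-axis (col 1 of R) = (-0.7071,-0.7071,-0.0000)
R[0][1] = -0.7071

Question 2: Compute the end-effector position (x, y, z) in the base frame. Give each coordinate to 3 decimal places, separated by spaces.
after link 1: o_1 = (-2.8284, 2.8284, 0.0000)
after link 2: o_2 = (0.0000, 2.8284, 0.0000)

0.000 2.828 0.000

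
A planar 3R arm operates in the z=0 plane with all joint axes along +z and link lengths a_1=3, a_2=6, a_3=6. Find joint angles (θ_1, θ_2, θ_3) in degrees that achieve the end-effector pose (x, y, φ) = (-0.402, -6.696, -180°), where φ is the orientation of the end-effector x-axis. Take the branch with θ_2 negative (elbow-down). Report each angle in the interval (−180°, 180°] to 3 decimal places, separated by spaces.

-29.994 -30.009 -119.997

wrist centre = target − a_3·(cos φ, sin φ) = (5.5980, -6.6960)
cos θ_2 = (76.1740−3²−6²)/(2·3·6) = 0.8659; θ_2 = -30.0092° (elbow-down)
β = atan2(-6.6960,5.5980) = -50.1037°; ψ = atan2(-3.0008,8.1957) = -20.1101°
θ_1 = β − ψ = -29.9935°
θ_3 = φ − θ_1 − θ_2 = -119.9973° (wrapped to (-180°,180°])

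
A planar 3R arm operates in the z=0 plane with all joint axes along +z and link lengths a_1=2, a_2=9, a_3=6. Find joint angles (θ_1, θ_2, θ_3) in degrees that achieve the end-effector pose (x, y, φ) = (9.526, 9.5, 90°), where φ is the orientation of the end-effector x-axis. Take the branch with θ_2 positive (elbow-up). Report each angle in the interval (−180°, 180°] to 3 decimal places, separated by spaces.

wrist centre = target − a_3·(cos φ, sin φ) = (9.5260, 3.5000)
cos θ_2 = (102.9947−2²−9²)/(2·2·9) = 0.4999; θ_2 = 60.0098° (elbow-up)
β = atan2(3.5000,9.5260) = 20.1741°; ψ = atan2(7.7950,6.4987) = 50.1821°
θ_1 = β − ψ = -30.0080°
θ_3 = φ − θ_1 − θ_2 = 59.9982° (wrapped to (-180°,180°])

-30.008 60.010 59.998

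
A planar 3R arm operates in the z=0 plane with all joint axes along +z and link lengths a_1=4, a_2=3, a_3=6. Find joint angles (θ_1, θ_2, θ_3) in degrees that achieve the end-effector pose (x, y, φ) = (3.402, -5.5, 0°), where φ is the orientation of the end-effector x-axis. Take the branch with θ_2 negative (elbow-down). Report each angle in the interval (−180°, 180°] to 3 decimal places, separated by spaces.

-89.999 -60.001 150.000

wrist centre = target − a_3·(cos φ, sin φ) = (-2.5980, -5.5000)
cos θ_2 = (36.9996−4²−3²)/(2·4·3) = 0.5000; θ_2 = -60.0011° (elbow-down)
β = atan2(-5.5000,-2.5980) = -115.2843°; ψ = atan2(-2.5981,5.5000) = -25.2854°
θ_1 = β − ψ = -89.9989°
θ_3 = φ − θ_1 − θ_2 = 150.0000° (wrapped to (-180°,180°])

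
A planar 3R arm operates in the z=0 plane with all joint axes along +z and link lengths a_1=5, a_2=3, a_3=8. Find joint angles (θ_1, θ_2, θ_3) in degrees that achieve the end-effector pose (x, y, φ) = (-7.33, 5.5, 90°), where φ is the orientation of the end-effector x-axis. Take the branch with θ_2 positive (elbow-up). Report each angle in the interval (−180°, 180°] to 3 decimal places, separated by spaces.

-172.338 30.007 -127.670

wrist centre = target − a_3·(cos φ, sin φ) = (-7.3300, -2.5000)
cos θ_2 = (59.9789−5²−3²)/(2·5·3) = 0.8660; θ_2 = 30.0071° (elbow-up)
β = atan2(-2.5000,-7.3300) = -161.1673°; ψ = atan2(1.5003,7.5979) = 11.1702°
θ_1 = β − ψ = -172.3376°
θ_3 = φ − θ_1 − θ_2 = -127.6695° (wrapped to (-180°,180°])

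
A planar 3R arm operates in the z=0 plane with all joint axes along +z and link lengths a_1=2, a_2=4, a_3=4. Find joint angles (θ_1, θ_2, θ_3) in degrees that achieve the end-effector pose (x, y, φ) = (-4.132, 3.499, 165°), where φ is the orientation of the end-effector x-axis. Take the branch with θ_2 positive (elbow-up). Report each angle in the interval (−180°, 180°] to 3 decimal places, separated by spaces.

wrist centre = target − a_3·(cos φ, sin φ) = (-0.2683, 2.4637)
cos θ_2 = (6.1419−2²−4²)/(2·2·4) = -0.8661; θ_2 = 150.0120° (elbow-up)
β = atan2(2.4637,-0.2683) = 96.2150°; ψ = atan2(1.9993,-1.4645) = 126.2237°
θ_1 = β − ψ = -30.0088°
θ_3 = φ − θ_1 − θ_2 = 44.9968° (wrapped to (-180°,180°])

-30.009 150.012 44.997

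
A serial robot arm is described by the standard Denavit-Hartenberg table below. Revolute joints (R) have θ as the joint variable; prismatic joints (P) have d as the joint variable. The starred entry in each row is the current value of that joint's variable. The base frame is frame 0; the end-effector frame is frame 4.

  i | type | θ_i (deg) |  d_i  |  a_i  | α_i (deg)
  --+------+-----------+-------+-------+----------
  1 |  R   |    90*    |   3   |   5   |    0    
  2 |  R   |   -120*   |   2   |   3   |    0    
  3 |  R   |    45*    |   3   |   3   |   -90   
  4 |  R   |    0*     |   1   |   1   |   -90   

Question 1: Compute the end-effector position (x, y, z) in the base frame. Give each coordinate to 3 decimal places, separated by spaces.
6.203 5.501 8.000

after link 1: o_1 = (0.0000, 5.0000, 3.0000)
after link 2: o_2 = (2.5981, 3.5000, 5.0000)
after link 3: o_3 = (5.4959, 4.2765, 8.0000)
after link 4: o_4 = (6.2030, 5.5012, 8.0000)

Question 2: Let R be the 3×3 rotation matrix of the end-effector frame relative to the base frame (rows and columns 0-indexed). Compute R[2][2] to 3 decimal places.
End-effector z-axis (col 2 of R) = (-0.0000,0.0000,-1.0000)
R[2][2] = -1.0000

-1.000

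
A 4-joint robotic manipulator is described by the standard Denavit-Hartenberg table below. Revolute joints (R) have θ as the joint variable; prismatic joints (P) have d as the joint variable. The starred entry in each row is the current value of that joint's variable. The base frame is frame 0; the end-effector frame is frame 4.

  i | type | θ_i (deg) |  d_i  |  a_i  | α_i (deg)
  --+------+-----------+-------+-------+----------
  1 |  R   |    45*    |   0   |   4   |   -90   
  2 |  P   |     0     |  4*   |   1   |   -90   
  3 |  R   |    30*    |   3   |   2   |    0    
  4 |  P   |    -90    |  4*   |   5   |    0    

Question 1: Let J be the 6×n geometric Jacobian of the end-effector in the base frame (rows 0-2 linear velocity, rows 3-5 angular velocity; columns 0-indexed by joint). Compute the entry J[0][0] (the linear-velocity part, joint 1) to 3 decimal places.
-11.711

axis z_0 = ẑ; lever o_n−o_0 = (1.3449,11.7112,-7.0000)
cross product → J_v[:, 0] = (-11.7112,1.3449,0.0000)
J_ω[:, 0] = z_0
entry J[0][0] = -11.7112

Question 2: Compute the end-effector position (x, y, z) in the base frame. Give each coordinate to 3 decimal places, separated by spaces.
1.345 11.711 -7.000

after link 1: o_1 = (2.8284, 2.8284, 0.0000)
after link 2: o_2 = (0.7071, 6.3640, 0.0000)
after link 3: o_3 = (2.6390, 6.8816, -3.0000)
after link 4: o_4 = (1.3449, 11.7112, -7.0000)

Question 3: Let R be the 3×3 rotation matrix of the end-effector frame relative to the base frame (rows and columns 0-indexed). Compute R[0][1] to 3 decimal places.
0.966

End-effector y-axis (col 1 of R) = (0.9659,0.2588,-0.0000)
R[0][1] = 0.9659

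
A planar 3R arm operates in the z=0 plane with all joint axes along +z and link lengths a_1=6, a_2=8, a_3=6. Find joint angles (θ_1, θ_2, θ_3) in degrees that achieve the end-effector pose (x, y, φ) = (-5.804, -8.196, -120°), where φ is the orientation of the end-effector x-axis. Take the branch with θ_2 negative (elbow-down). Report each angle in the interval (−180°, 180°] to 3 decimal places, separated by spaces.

wrist centre = target − a_3·(cos φ, sin φ) = (-2.8040, -2.9998)
cos θ_2 = (16.8615−6²−8²)/(2·6·8) = -0.8660; θ_2 = -150.0001° (elbow-down)
β = atan2(-2.9998,-2.8040) = -133.0673°; ψ = atan2(-4.0000,-0.9282) = -103.0644°
θ_1 = β − ψ = -30.0029°
θ_3 = φ − θ_1 − θ_2 = 60.0030° (wrapped to (-180°,180°])

-30.003 -150.000 60.003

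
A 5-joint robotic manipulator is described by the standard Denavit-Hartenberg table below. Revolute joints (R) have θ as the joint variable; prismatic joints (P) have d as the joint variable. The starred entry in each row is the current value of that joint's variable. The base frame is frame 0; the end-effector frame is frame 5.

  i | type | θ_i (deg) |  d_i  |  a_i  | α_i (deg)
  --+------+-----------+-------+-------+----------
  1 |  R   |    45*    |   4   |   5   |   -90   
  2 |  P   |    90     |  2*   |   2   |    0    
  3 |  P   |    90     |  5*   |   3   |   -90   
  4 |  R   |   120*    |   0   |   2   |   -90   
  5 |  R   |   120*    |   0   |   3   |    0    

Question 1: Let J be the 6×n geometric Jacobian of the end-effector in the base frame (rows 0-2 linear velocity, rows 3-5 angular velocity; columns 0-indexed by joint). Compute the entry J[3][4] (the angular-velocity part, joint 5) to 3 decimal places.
axis z_4 = (0.2588,0.9659,0.0000); lever o_n−o_4 = (-1.4489,0.3882,-2.5981)
cross product → J_v[:, 4] = (-2.5095,0.6724,1.5000)
J_ω[:, 4] = z_4
entry J[3][4] = 0.2588

0.259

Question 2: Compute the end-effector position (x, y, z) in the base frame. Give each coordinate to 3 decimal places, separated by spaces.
after link 1: o_1 = (3.5355, 3.5355, 4.0000)
after link 2: o_2 = (2.1213, 4.9497, 2.0000)
after link 3: o_3 = (-3.5355, 6.3640, 2.0000)
after link 4: o_4 = (-1.6037, 5.8463, 2.0000)
after link 5: o_5 = (-3.0526, 6.2346, -0.5981)

-3.053 6.235 -0.598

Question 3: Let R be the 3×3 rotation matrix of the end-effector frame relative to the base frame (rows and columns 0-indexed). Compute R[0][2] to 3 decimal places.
End-effector z-axis (col 2 of R) = (0.2588,0.9659,0.0000)
R[0][2] = 0.2588

0.259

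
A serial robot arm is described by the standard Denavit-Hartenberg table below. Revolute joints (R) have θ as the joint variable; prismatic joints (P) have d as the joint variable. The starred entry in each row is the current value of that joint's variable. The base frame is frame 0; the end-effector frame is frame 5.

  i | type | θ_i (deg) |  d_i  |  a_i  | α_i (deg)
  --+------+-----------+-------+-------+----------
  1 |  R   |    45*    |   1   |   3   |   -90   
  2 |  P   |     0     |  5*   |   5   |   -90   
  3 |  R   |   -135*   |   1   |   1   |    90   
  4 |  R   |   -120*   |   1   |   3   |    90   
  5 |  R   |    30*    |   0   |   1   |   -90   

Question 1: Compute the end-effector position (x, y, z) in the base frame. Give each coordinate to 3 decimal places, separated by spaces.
after link 1: o_1 = (2.1213, 2.1213, 1.0000)
after link 2: o_2 = (2.1213, 9.1924, 1.0000)
after link 3: o_3 = (1.1213, 9.1924, 0.0000)
after link 4: o_4 = (2.6213, 8.1924, 2.5981)
after link 5: o_5 = (3.0543, 7.6924, 3.3481)

3.054 7.692 3.348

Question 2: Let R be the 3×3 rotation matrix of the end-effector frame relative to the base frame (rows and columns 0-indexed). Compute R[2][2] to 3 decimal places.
End-effector z-axis (col 2 of R) = (-0.2500,-0.8660,-0.4330)
R[2][2] = -0.4330

-0.433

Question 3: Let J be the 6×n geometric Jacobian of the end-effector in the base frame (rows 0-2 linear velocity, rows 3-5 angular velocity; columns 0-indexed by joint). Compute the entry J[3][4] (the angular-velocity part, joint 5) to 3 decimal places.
0.866

axis z_4 = (0.8660,-0.0000,-0.5000); lever o_n−o_4 = (0.4330,-0.5000,0.7500)
cross product → J_v[:, 4] = (-0.2500,-0.8660,-0.4330)
J_ω[:, 4] = z_4
entry J[3][4] = 0.8660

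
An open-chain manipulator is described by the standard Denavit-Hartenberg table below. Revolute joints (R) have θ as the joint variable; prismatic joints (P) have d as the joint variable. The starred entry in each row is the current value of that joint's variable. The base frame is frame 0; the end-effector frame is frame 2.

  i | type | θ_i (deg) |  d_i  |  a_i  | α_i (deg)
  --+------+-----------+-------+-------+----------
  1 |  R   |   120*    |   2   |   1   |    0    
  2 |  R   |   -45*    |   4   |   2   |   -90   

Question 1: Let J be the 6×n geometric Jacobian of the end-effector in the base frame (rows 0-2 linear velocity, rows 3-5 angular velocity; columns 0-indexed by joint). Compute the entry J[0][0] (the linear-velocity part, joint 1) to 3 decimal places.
-2.798

axis z_0 = ẑ; lever o_n−o_0 = (0.0176,2.7979,6.0000)
cross product → J_v[:, 0] = (-2.7979,0.0176,0.0000)
J_ω[:, 0] = z_0
entry J[0][0] = -2.7979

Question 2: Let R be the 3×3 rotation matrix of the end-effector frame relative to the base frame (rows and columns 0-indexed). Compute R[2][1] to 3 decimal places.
End-effector y-axis (col 1 of R) = (-0.0000,0.0000,-1.0000)
R[2][1] = -1.0000

-1.000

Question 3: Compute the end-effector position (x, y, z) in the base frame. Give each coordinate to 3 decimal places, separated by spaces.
0.018 2.798 6.000

after link 1: o_1 = (-0.5000, 0.8660, 2.0000)
after link 2: o_2 = (0.0176, 2.7979, 6.0000)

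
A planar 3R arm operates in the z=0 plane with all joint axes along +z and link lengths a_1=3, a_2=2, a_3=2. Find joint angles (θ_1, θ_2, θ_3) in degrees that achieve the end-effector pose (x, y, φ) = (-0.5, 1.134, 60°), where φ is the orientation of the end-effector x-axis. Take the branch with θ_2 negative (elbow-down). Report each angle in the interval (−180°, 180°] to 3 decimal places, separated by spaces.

wrist centre = target − a_3·(cos φ, sin φ) = (-1.5000, -0.5981)
cos θ_2 = (2.6077−3²−2²)/(2·3·2) = -0.8660; θ_2 = -150.0003° (elbow-down)
β = atan2(-0.5981,-1.5000) = -158.2628°; ψ = atan2(-1.0000,1.2679) = -38.2618°
θ_1 = β − ψ = -120.0010°
θ_3 = φ − θ_1 − θ_2 = -29.9987° (wrapped to (-180°,180°])

-120.001 -150.000 -29.999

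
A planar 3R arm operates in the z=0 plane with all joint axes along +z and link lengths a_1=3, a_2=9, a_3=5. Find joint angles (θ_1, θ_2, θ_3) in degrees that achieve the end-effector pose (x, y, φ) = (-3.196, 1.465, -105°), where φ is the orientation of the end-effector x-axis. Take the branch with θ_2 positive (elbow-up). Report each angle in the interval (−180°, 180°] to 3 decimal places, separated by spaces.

wrist centre = target − a_3·(cos φ, sin φ) = (-1.9019, 6.2946)
cos θ_2 = (43.2396−3²−9²)/(2·3·9) = -0.8659; θ_2 = 149.9895° (elbow-up)
β = atan2(6.2946,-1.9019) = 106.8120°; ψ = atan2(4.5014,-4.7934) = 136.7992°
θ_1 = β − ψ = -29.9871°
θ_3 = φ − θ_1 − θ_2 = 134.9977° (wrapped to (-180°,180°])

-29.987 149.989 134.998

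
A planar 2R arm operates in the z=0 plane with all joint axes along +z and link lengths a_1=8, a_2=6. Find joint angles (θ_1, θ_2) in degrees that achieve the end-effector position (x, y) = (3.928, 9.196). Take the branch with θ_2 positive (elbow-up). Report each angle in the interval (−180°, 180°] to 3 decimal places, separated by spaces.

30.000 90.003

cos θ_2 = (99.9956−8²−6²)/(2·8·6) = -0.0000; θ_2 = 90.0026° (elbow-up)
β = atan2(9.1960,3.9280) = 66.8706°; ψ = atan2(6.0000,7.9997) = 36.8708°
θ_1 = β − ψ = 29.9998°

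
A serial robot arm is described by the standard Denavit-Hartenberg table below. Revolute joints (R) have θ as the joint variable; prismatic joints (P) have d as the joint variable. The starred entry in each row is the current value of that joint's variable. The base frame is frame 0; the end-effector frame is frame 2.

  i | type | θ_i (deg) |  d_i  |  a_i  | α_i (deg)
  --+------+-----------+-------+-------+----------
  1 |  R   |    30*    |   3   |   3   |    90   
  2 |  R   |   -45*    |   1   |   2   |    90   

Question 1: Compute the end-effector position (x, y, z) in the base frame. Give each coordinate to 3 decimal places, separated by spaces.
4.323 1.341 1.586

after link 1: o_1 = (2.5981, 1.5000, 3.0000)
after link 2: o_2 = (4.3228, 1.3411, 1.5858)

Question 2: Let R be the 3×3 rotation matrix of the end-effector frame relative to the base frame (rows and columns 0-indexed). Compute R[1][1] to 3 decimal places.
-0.866

End-effector y-axis (col 1 of R) = (0.5000,-0.8660,0.0000)
R[1][1] = -0.8660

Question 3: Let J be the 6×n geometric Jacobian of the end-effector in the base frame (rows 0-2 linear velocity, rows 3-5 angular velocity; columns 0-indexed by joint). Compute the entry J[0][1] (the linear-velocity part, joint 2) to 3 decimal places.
axis z_1 = (0.5000,-0.8660,0.0000); lever o_n−o_1 = (1.7247,-0.1589,-1.4142)
cross product → J_v[:, 1] = (1.2247,0.7071,1.4142)
J_ω[:, 1] = z_1
entry J[0][1] = 1.2247

1.225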